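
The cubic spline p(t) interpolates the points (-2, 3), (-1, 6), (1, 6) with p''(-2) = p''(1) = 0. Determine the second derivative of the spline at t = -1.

With M_i denoting the second derivative at x_i, h_i = 1, 2, and Δ_i = (y_(i+1) − y_i)/h_i = 3, 0:
  1·M_0 + 6·M_1 + 2·M_2 = 6(Δ_1 - Δ_0) = -18
Natural end conditions: M_0 = M_2 = 0.
Solving the tridiagonal system: M_0 = 0, M_1 = -3, M_2 = 0.

-3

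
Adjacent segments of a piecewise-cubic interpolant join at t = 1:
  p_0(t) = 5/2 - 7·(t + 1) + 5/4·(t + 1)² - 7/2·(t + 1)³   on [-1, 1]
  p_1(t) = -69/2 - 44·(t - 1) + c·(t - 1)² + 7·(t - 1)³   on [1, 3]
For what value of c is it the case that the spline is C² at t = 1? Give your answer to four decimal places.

-19.7500

p_0''(t) = 5/2 - 21·(t + 1), so p_0''(1) = -79/2. On the right, p_1''(1) = 2c, so c = -79/4.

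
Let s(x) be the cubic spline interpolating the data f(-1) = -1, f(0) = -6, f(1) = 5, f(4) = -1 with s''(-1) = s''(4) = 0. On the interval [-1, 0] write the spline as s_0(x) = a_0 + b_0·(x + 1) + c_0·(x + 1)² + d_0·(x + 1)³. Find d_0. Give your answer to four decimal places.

Write M_i for s''(x_i). With h_i = 1, 1, 3 and divided differences Δ_i = -5, 11, -2, the continuity of s' gives the tridiagonal system
  1·M_0 + 4·M_1 + 1·M_2 = 6(Δ_1 - Δ_0) = 96
  1·M_1 + 8·M_2 + 3·M_3 = 6(Δ_2 - Δ_1) = -78
Natural end conditions: M_0 = M_3 = 0.
Hence M_0 = 0, M_1 = 846/31, M_2 = -408/31, M_3 = 0.
On [-1, 0], with s_0(x) = a_0 + b_0·(x + 1) + c_0·(x + 1)² + d_0·(x + 1)³: c_0 = M_0/2 = 0, d_0 = (M_1 - M_0)/(6h_0) = 141/31, b_0 = Δ_0 - h_0(2M_0 + M_1)/6 = -296/31.

4.5484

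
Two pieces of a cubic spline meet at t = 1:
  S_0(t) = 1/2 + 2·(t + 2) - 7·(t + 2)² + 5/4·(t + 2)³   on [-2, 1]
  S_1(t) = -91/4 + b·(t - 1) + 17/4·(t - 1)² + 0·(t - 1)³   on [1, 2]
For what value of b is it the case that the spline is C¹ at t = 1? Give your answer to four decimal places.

S_0'(t) = 2 - 14·(t + 2) + 15/4·(t + 2)², so S_0'(1) = -25/4. On the right, S_1'(1) = b, so b = -25/4.

-6.2500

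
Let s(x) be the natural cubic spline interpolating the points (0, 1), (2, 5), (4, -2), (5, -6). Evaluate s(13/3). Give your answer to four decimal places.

With M_i denoting the second derivative at x_i, h_i = 2, 2, 1, and Δ_i = (y_(i+1) − y_i)/h_i = 2, -7/2, -4:
  2·M_0 + 8·M_1 + 2·M_2 = 6(Δ_1 - Δ_0) = -33
  2·M_1 + 6·M_2 + 1·M_3 = 6(Δ_2 - Δ_1) = -3
Natural end conditions: M_0 = M_3 = 0.
Solving: M_0 = 0, M_1 = -48/11, M_2 = 21/22, M_3 = 0.
On [4, 5], s(x) = -2 - 95/22·(x - 4) + 21/44·(x - 4)² - 7/44·(x - 4)³.
With (x - 4) = 1/3: s(13/3) = -2015/594.

-3.3923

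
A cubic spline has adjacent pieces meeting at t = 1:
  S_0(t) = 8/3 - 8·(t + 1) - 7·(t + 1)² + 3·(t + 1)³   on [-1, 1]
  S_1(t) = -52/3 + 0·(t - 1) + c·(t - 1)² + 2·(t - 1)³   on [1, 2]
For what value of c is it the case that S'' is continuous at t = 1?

11

S_0''(t) = -14 + 18·(t + 1), so S_0''(1) = 22. On the right, S_1''(1) = 2c, so c = 11.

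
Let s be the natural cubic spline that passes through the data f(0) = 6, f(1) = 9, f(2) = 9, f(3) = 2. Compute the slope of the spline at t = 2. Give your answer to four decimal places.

-3.6667

Write M_i for s''(x_i). With h_i = 1, 1, 1 and divided differences Δ_i = 3, 0, -7, the continuity of s' gives the tridiagonal system
  1·M_0 + 4·M_1 + 1·M_2 = 6(Δ_1 - Δ_0) = -18
  1·M_1 + 4·M_2 + 1·M_3 = 6(Δ_2 - Δ_1) = -42
Natural end conditions: M_0 = M_3 = 0.
Solving the tridiagonal system: M_0 = 0, M_1 = -2, M_2 = -10, M_3 = 0.
On [2, 3], s'(t) = b_2 + 2c_2·(t - 2) + 3d_2·(t - 2)² with b_2 = Δ_2 - h_2(2M_2 + M_3)/6 = -11/3, c_2 = M_2/2 = -5, d_2 = (M_3 - M_2)/(6h_2) = 5/3. So s'(2) = -11/3.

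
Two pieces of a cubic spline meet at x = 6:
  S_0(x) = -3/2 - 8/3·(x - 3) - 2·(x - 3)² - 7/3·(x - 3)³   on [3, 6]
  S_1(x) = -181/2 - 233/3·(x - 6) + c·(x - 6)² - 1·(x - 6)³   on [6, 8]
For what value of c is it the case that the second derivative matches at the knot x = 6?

-23

S_0''(x) = -4 - 14·(x - 3), so S_0''(6) = -46. On the right, S_1''(6) = 2c, so c = -23.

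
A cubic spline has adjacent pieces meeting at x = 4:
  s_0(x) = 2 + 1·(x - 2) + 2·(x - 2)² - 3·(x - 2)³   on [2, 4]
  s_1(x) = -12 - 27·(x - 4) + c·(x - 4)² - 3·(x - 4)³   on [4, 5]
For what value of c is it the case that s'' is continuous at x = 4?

-16

s_0''(x) = 4 - 18·(x - 2), so s_0''(4) = -32. On the right, s_1''(4) = 2c, so c = -16.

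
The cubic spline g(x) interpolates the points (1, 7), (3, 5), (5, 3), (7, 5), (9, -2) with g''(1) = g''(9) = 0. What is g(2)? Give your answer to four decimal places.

Let σ_i = g''(x_i). Step sizes h_i = 2, 2, 2, 2; slopes of the chords Δ_i = (y_(i+1) - y_i)/h_i = -1, -1, 1, -7/2.
  2·σ_0 + 8·σ_1 + 2·σ_2 = 6(Δ_1 - Δ_0) = 0
  2·σ_1 + 8·σ_2 + 2·σ_3 = 6(Δ_2 - Δ_1) = 12
  2·σ_2 + 8·σ_3 + 2·σ_4 = 6(Δ_3 - Δ_2) = -27
Natural end conditions: σ_0 = σ_4 = 0.
Forward elimination and back-substitution give σ_0 = 0, σ_1 = -75/112, σ_2 = 75/28, σ_3 = -453/112, σ_4 = 0.
On [1, 3], g(x) = 7 - 87/112·(x - 1) + 0·(x - 1)² - 25/448·(x - 1)³.
With (x - 1) = 1: g(2) = 2763/448.

6.1674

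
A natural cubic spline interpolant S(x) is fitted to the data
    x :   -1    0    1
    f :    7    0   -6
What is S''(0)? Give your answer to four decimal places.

Write m_i for S''(x_i). With h_i = 1, 1 and divided differences Δ_i = -7, -6, the continuity of S' gives the tridiagonal system
  1·m_0 + 4·m_1 + 1·m_2 = 6(Δ_1 - Δ_0) = 6
Natural end conditions: m_0 = m_2 = 0.
Forward elimination and back-substitution give m_0 = 0, m_1 = 3/2, m_2 = 0.

1.5000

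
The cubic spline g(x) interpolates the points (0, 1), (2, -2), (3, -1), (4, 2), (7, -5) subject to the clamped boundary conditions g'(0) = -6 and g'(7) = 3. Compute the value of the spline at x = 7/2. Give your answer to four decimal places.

With M_i denoting the second derivative at x_i, h_i = 2, 1, 1, 3, and Δ_i = (y_(i+1) − y_i)/h_i = -3/2, 1, 3, -7/3:
  2·M_0 + 6·M_1 + 1·M_2 = 6(Δ_1 - Δ_0) = 15
  1·M_1 + 4·M_2 + 1·M_3 = 6(Δ_2 - Δ_1) = 12
  1·M_2 + 8·M_3 + 3·M_4 = 6(Δ_3 - Δ_2) = -32
Clamped end conditions give two more equations: 2h_0·M_0 + h_0·M_1 = 6(Δ_0 - g'(0)) = 27 and h_3·M_3 + 2h_3·M_4 = 6(g'(7) - Δ_3) = 32.
Hence M_0 = 2251/316, M_1 = -59/79, M_2 = 827/158, M_3 = -647/79, M_4 = 4469/474.
On [3, 4], g(x) = -1 + 207/79·(x - 3) + 827/316·(x - 3)² - 707/316·(x - 3)³.
With (x - 3) = 1/2: g(7/2) = 1731/2528.

0.6847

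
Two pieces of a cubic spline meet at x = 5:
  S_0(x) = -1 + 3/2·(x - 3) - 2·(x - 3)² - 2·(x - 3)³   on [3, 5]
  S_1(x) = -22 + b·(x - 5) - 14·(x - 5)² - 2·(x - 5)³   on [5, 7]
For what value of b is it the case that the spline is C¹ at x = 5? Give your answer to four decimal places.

S_0'(x) = 3/2 - 4·(x - 3) - 6·(x - 3)², so S_0'(5) = -61/2. On the right, S_1'(5) = b, so b = -61/2.

-30.5000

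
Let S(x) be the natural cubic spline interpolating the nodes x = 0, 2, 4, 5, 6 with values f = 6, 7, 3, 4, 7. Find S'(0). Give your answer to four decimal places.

With M_i denoting the second derivative at x_i, h_i = 2, 2, 1, 1, and Δ_i = (y_(i+1) − y_i)/h_i = 1/2, -2, 1, 3:
  2·M_0 + 8·M_1 + 2·M_2 = 6(Δ_1 - Δ_0) = -15
  2·M_1 + 6·M_2 + 1·M_3 = 6(Δ_2 - Δ_1) = 18
  1·M_2 + 4·M_3 + 1·M_4 = 6(Δ_3 - Δ_2) = 12
Natural end conditions: M_0 = M_4 = 0.
Solving the tridiagonal system: M_0 = 0, M_1 = -155/56, M_2 = 25/7, M_3 = 59/28, M_4 = 0.
On [0, 2], S'(x) = b_0 + 2c_0·x + 3d_0·x² with b_0 = Δ_0 - h_0(2M_0 + M_1)/6 = 239/168, c_0 = M_0/2 = 0, d_0 = (M_1 - M_0)/(6h_0) = -155/672. So S'(0) = 239/168.

1.4226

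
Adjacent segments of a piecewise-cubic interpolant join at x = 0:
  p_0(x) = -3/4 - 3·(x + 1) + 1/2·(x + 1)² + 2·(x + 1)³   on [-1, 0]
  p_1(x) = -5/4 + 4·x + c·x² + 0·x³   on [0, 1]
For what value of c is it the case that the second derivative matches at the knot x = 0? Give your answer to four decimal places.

p_0''(x) = 1 + 12·(x + 1), so p_0''(0) = 13. On the right, p_1''(0) = 2c, so c = 13/2.

6.5000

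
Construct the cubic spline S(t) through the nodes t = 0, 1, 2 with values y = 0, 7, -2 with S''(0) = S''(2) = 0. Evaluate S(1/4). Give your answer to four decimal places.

2.6875

With M_i denoting the second derivative at x_i, h_i = 1, 1, and Δ_i = (y_(i+1) − y_i)/h_i = 7, -9:
  1·M_0 + 4·M_1 + 1·M_2 = 6(Δ_1 - Δ_0) = -96
Natural end conditions: M_0 = M_2 = 0.
Forward elimination and back-substitution give M_0 = 0, M_1 = -24, M_2 = 0.
On [0, 1], S(t) = 0 + 11·t + 0·t² - 4·t³.
With t = 1/4: S(1/4) = 43/16.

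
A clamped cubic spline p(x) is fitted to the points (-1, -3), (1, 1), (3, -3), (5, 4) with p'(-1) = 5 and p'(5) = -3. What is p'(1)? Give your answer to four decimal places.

-1.8333

With σ_i denoting the second derivative at x_i, h_i = 2, 2, 2, and Δ_i = (y_(i+1) − y_i)/h_i = 2, -2, 7/2:
  2·σ_0 + 8·σ_1 + 2·σ_2 = 6(Δ_1 - Δ_0) = -24
  2·σ_1 + 8·σ_2 + 2·σ_3 = 6(Δ_2 - Δ_1) = 33
Clamped end conditions give two more equations: 2h_0·σ_0 + h_0·σ_1 = 6(Δ_0 - p'(-1)) = -18 and h_2·σ_2 + 2h_2·σ_3 = 6(p'(5) - Δ_2) = -39.
Solving the tridiagonal system: σ_0 = -13/6, σ_1 = -14/3, σ_2 = 53/6, σ_3 = -85/6.
On [1, 3], p'(x) = b_1 + 2c_1·(x - 1) + 3d_1·(x - 1)² with b_1 = Δ_1 - h_1(2σ_1 + σ_2)/6 = -11/6, c_1 = σ_1/2 = -7/3, d_1 = (σ_2 - σ_1)/(6h_1) = 9/8. So p'(1) = -11/6.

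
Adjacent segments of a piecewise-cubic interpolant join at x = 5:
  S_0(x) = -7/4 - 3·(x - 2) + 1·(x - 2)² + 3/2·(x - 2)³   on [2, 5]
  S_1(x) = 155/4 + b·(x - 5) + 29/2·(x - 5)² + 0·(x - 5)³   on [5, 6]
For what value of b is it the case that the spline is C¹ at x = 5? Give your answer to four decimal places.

43.5000

S_0'(x) = -3 + 2·(x - 2) + 9/2·(x - 2)², so S_0'(5) = 87/2. On the right, S_1'(5) = b, so b = 87/2.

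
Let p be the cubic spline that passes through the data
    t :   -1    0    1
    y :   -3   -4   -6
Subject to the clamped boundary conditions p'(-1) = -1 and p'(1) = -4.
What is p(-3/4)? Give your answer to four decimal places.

Let m_i = p''(x_i). Step sizes h_i = 1, 1; slopes of the chords Δ_i = (y_(i+1) - y_i)/h_i = -1, -2.
  1·m_0 + 4·m_1 + 1·m_2 = 6(Δ_1 - Δ_0) = -6
Clamped end conditions give two more equations: 2h_0·m_0 + h_0·m_1 = 6(Δ_0 - p'(-1)) = 0 and h_1·m_1 + 2h_1·m_2 = 6(p'(1) - Δ_1) = -12.
Solving: m_0 = 0, m_1 = 0, m_2 = -6.
On [-1, 0], p(t) = -3 - 1·(t + 1) + 0·(t + 1)² + 0·(t + 1)³.
With (t + 1) = 1/4: p(-3/4) = -13/4.

-3.2500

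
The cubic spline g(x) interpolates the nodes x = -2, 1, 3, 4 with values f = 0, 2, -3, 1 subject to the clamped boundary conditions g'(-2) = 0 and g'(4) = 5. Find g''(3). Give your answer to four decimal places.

With M_i denoting the second derivative at x_i, h_i = 3, 2, 1, and Δ_i = (y_(i+1) − y_i)/h_i = 2/3, -5/2, 4:
  3·M_0 + 10·M_1 + 2·M_2 = 6(Δ_1 - Δ_0) = -19
  2·M_1 + 6·M_2 + 1·M_3 = 6(Δ_2 - Δ_1) = 39
Clamped end conditions give two more equations: 2h_0·M_0 + h_0·M_1 = 6(Δ_0 - g'(-2)) = 4 and h_2·M_2 + 2h_2·M_3 = 6(g'(4) - Δ_2) = 6.
Solving: M_0 = 163/57, M_1 = -250/57, M_2 = 464/57, M_3 = -61/57.

8.1404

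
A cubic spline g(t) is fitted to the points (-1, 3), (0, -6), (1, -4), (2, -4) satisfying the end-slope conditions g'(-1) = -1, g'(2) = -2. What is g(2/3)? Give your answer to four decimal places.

-5.4667

Put σ_i = g'' at the i-th knot. Here h = (1, 1, 1) and Δ = (-9, 2, 0), so the interior equations h_(i-1)·σ_(i-1) + 2(h_(i-1)+h_i)·σ_i + h_i·σ_(i+1) = 6(Δ_i − Δ_(i-1)) read
  1·σ_0 + 4·σ_1 + 1·σ_2 = 6(Δ_1 - Δ_0) = 66
  1·σ_1 + 4·σ_2 + 1·σ_3 = 6(Δ_2 - Δ_1) = -12
Clamped end conditions give two more equations: 2h_0·σ_0 + h_0·σ_1 = 6(Δ_0 - g'(-1)) = -48 and h_2·σ_2 + 2h_2·σ_3 = 6(g'(2) - Δ_2) = -12.
Solving the tridiagonal system: σ_0 = -574/15, σ_1 = 428/15, σ_2 = -148/15, σ_3 = -16/15.
On [0, 1], g(t) = -6 - 88/15·t + 214/15·t² - 32/5·t³.
With t = 2/3: g(2/3) = -82/15.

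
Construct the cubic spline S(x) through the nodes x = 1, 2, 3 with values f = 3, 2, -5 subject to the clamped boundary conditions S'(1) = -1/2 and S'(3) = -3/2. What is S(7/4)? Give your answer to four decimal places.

Let m_i = S''(x_i). Step sizes h_i = 1, 1; slopes of the chords Δ_i = (y_(i+1) - y_i)/h_i = -1, -7.
  1·m_0 + 4·m_1 + 1·m_2 = 6(Δ_1 - Δ_0) = -36
Clamped end conditions give two more equations: 2h_0·m_0 + h_0·m_1 = 6(Δ_0 - S'(1)) = -3 and h_1·m_1 + 2h_1·m_2 = 6(S'(3) - Δ_1) = 33.
Solving: m_0 = 7, m_1 = -17, m_2 = 25.
On [1, 2], S(x) = 3 - 1/2·(x - 1) + 7/2·(x - 1)² - 4·(x - 1)³.
With (x - 1) = 3/4: S(7/4) = 93/32.

2.9063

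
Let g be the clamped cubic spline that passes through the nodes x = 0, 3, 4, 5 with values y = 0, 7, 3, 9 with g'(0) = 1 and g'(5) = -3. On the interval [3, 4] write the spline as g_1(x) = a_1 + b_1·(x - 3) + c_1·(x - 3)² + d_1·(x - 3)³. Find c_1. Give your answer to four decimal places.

Put σ_i = g'' at the i-th knot. Here h = (3, 1, 1) and Δ = (7/3, -4, 6), so the interior equations h_(i-1)·σ_(i-1) + 2(h_(i-1)+h_i)·σ_i + h_i·σ_(i+1) = 6(Δ_i − Δ_(i-1)) read
  3·σ_0 + 8·σ_1 + 1·σ_2 = 6(Δ_1 - Δ_0) = -38
  1·σ_1 + 4·σ_2 + 1·σ_3 = 6(Δ_2 - Δ_1) = 60
Clamped end conditions give two more equations: 2h_0·σ_0 + h_0·σ_1 = 6(Δ_0 - g'(0)) = 8 and h_2·σ_2 + 2h_2·σ_3 = 6(g'(5) - Δ_2) = -54.
Hence σ_0 = 584/87, σ_1 = -312/29, σ_2 = 810/29, σ_3 = -1188/29.
On [3, 4], with g_1(x) = a_1 + b_1·(x - 3) + c_1·(x - 3)² + d_1·(x - 3)³: c_1 = σ_1/2 = -156/29, d_1 = (σ_2 - σ_1)/(6h_1) = 187/29, b_1 = Δ_1 - h_1(2σ_1 + σ_2)/6 = -147/29.

-5.3793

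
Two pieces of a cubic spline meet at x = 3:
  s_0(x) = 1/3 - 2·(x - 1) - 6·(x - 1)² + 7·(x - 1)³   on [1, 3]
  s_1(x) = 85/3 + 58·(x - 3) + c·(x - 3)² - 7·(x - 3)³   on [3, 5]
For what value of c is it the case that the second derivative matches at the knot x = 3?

36

s_0''(x) = -12 + 42·(x - 1), so s_0''(3) = 72. On the right, s_1''(3) = 2c, so c = 36.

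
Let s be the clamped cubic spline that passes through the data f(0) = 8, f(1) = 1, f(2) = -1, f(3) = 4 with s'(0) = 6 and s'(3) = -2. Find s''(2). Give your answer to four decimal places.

With M_i denoting the second derivative at x_i, h_i = 1, 1, 1, and Δ_i = (y_(i+1) − y_i)/h_i = -7, -2, 5:
  1·M_0 + 4·M_1 + 1·M_2 = 6(Δ_1 - Δ_0) = 30
  1·M_1 + 4·M_2 + 1·M_3 = 6(Δ_2 - Δ_1) = 42
Clamped end conditions give two more equations: 2h_0·M_0 + h_0·M_1 = 6(Δ_0 - s'(0)) = -78 and h_2·M_2 + 2h_2·M_3 = 6(s'(3) - Δ_2) = -42.
Forward elimination and back-substitution give M_0 = -704/15, M_1 = 238/15, M_2 = 202/15, M_3 = -416/15.

13.4667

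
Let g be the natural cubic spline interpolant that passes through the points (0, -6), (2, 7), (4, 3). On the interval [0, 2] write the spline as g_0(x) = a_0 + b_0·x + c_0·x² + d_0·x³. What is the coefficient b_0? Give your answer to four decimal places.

Put σ_i = g'' at the i-th knot. Here h = (2, 2) and Δ = (13/2, -2), so the interior equations h_(i-1)·σ_(i-1) + 2(h_(i-1)+h_i)·σ_i + h_i·σ_(i+1) = 6(Δ_i − Δ_(i-1)) read
  2·σ_0 + 8·σ_1 + 2·σ_2 = 6(Δ_1 - Δ_0) = -51
Natural end conditions: σ_0 = σ_2 = 0.
Hence σ_0 = 0, σ_1 = -51/8, σ_2 = 0.
On [0, 2], with g_0(x) = a_0 + b_0·x + c_0·x² + d_0·x³: c_0 = σ_0/2 = 0, d_0 = (σ_1 - σ_0)/(6h_0) = -17/32, b_0 = Δ_0 - h_0(2σ_0 + σ_1)/6 = 69/8.

8.6250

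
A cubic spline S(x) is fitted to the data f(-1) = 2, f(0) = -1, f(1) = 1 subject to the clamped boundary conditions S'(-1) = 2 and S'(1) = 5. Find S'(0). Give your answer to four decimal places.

-2.5000

Write M_i for S''(x_i). With h_i = 1, 1 and divided differences Δ_i = -3, 2, the continuity of S' gives the tridiagonal system
  1·M_0 + 4·M_1 + 1·M_2 = 6(Δ_1 - Δ_0) = 30
Clamped end conditions give two more equations: 2h_0·M_0 + h_0·M_1 = 6(Δ_0 - S'(-1)) = -30 and h_1·M_1 + 2h_1·M_2 = 6(S'(1) - Δ_1) = 18.
Solving: M_0 = -21, M_1 = 12, M_2 = 3.
On [0, 1], S'(x) = b_1 + 2c_1·x + 3d_1·x² with b_1 = Δ_1 - h_1(2M_1 + M_2)/6 = -5/2, c_1 = M_1/2 = 6, d_1 = (M_2 - M_1)/(6h_1) = -3/2. So S'(0) = -5/2.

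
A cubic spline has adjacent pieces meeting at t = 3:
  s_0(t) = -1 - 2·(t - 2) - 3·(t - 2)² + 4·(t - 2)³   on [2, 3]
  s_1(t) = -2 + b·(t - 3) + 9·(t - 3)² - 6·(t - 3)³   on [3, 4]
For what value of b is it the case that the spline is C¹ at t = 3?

4

s_0'(t) = -2 - 6·(t - 2) + 12·(t - 2)², so s_0'(3) = 4. On the right, s_1'(3) = b, so b = 4.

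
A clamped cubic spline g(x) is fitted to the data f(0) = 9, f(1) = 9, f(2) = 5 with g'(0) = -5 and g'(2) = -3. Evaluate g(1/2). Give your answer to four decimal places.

8.5000

Write M_i for g''(x_i). With h_i = 1, 1 and divided differences Δ_i = 0, -4, the continuity of g' gives the tridiagonal system
  1·M_0 + 4·M_1 + 1·M_2 = 6(Δ_1 - Δ_0) = -24
Clamped end conditions give two more equations: 2h_0·M_0 + h_0·M_1 = 6(Δ_0 - g'(0)) = 30 and h_1·M_1 + 2h_1·M_2 = 6(g'(2) - Δ_1) = 6.
Hence M_0 = 22, M_1 = -14, M_2 = 10.
On [0, 1], g(x) = 9 - 5·x + 11·x² - 6·x³.
With x = 1/2: g(1/2) = 17/2.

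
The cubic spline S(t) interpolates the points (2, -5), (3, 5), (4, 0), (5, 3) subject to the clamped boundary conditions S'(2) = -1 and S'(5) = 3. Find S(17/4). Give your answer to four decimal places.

Put M_i = S'' at the i-th knot. Here h = (1, 1, 1) and Δ = (10, -5, 3), so the interior equations h_(i-1)·M_(i-1) + 2(h_(i-1)+h_i)·M_i + h_i·M_(i+1) = 6(Δ_i − Δ_(i-1)) read
  1·M_0 + 4·M_1 + 1·M_2 = 6(Δ_1 - Δ_0) = -90
  1·M_1 + 4·M_2 + 1·M_3 = 6(Δ_2 - Δ_1) = 48
Clamped end conditions give two more equations: 2h_0·M_0 + h_0·M_1 = 6(Δ_0 - S'(2)) = 66 and h_2·M_2 + 2h_2·M_3 = 6(S'(5) - Δ_2) = 0.
Hence M_0 = 814/15, M_1 = -638/15, M_2 = 388/15, M_3 = -194/15.
On [4, 5], S(t) = 0 - 52/15·(t - 4) + 194/15·(t - 4)² - 97/15·(t - 4)³.
With (t - 4) = 1/4: S(17/4) = -51/320.

-0.1594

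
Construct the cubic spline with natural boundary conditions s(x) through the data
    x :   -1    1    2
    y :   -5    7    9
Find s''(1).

-4

Write M_i for s''(x_i). With h_i = 2, 1 and divided differences Δ_i = 6, 2, the continuity of s' gives the tridiagonal system
  2·M_0 + 6·M_1 + 1·M_2 = 6(Δ_1 - Δ_0) = -24
Natural end conditions: M_0 = M_2 = 0.
Forward elimination and back-substitution give M_0 = 0, M_1 = -4, M_2 = 0.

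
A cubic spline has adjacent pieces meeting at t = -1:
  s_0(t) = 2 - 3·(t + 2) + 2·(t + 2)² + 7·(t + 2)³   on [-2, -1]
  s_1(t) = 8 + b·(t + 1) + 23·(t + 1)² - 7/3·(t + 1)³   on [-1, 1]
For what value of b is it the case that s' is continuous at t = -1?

22

s_0'(t) = -3 + 4·(t + 2) + 21·(t + 2)², so s_0'(-1) = 22. On the right, s_1'(-1) = b, so b = 22.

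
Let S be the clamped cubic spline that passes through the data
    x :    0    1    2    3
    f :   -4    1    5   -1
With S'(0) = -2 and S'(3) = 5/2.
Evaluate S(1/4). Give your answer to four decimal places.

-3.8891

Put M_i = S'' at the i-th knot. Here h = (1, 1, 1) and Δ = (5, 4, -6), so the interior equations h_(i-1)·M_(i-1) + 2(h_(i-1)+h_i)·M_i + h_i·M_(i+1) = 6(Δ_i − Δ_(i-1)) read
  1·M_0 + 4·M_1 + 1·M_2 = 6(Δ_1 - Δ_0) = -6
  1·M_1 + 4·M_2 + 1·M_3 = 6(Δ_2 - Δ_1) = -60
Clamped end conditions give two more equations: 2h_0·M_0 + h_0·M_1 = 6(Δ_0 - S'(0)) = 42 and h_2·M_2 + 2h_2·M_3 = 6(S'(3) - Δ_2) = 51.
Solving the tridiagonal system: M_0 = 107/5, M_1 = -4/5, M_2 = -121/5, M_3 = 188/5.
On [0, 1], S(x) = -4 - 2·x + 107/10·x² - 37/10·x³.
With x = 1/4: S(1/4) = -2489/640.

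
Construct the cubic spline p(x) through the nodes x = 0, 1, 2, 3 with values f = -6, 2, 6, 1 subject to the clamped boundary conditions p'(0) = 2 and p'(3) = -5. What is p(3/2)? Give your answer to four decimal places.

5.3333

Put M_i = p'' at the i-th knot. Here h = (1, 1, 1) and Δ = (8, 4, -5), so the interior equations h_(i-1)·M_(i-1) + 2(h_(i-1)+h_i)·M_i + h_i·M_(i+1) = 6(Δ_i − Δ_(i-1)) read
  1·M_0 + 4·M_1 + 1·M_2 = 6(Δ_1 - Δ_0) = -24
  1·M_1 + 4·M_2 + 1·M_3 = 6(Δ_2 - Δ_1) = -54
Clamped end conditions give two more equations: 2h_0·M_0 + h_0·M_1 = 6(Δ_0 - p'(0)) = 36 and h_2·M_2 + 2h_2·M_3 = 6(p'(3) - Δ_2) = 0.
Solving: M_0 = 332/15, M_1 = -124/15, M_2 = -196/15, M_3 = 98/15.
On [1, 2], p(x) = 2 + 134/15·(x - 1) - 62/15·(x - 1)² - 4/5·(x - 1)³.
With (x - 1) = 1/2: p(3/2) = 16/3.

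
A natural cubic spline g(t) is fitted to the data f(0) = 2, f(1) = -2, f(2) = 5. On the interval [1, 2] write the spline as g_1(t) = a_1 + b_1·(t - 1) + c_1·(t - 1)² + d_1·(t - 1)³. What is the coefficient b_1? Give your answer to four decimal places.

1.5000

Put M_i = g'' at the i-th knot. Here h = (1, 1) and Δ = (-4, 7), so the interior equations h_(i-1)·M_(i-1) + 2(h_(i-1)+h_i)·M_i + h_i·M_(i+1) = 6(Δ_i − Δ_(i-1)) read
  1·M_0 + 4·M_1 + 1·M_2 = 6(Δ_1 - Δ_0) = 66
Natural end conditions: M_0 = M_2 = 0.
Hence M_0 = 0, M_1 = 33/2, M_2 = 0.
On [1, 2], with g_1(t) = a_1 + b_1·(t - 1) + c_1·(t - 1)² + d_1·(t - 1)³: c_1 = M_1/2 = 33/4, d_1 = (M_2 - M_1)/(6h_1) = -11/4, b_1 = Δ_1 - h_1(2M_1 + M_2)/6 = 3/2.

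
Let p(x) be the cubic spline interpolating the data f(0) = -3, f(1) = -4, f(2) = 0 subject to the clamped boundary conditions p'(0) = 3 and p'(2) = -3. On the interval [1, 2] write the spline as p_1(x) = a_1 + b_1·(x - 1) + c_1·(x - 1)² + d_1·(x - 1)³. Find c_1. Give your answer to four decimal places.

10.5000

Let M_i = p''(x_i). Step sizes h_i = 1, 1; slopes of the chords Δ_i = (y_(i+1) - y_i)/h_i = -1, 4.
  1·M_0 + 4·M_1 + 1·M_2 = 6(Δ_1 - Δ_0) = 30
Clamped end conditions give two more equations: 2h_0·M_0 + h_0·M_1 = 6(Δ_0 - p'(0)) = -24 and h_1·M_1 + 2h_1·M_2 = 6(p'(2) - Δ_1) = -42.
Solving: M_0 = -45/2, M_1 = 21, M_2 = -63/2.
On [1, 2], with p_1(x) = a_1 + b_1·(x - 1) + c_1·(x - 1)² + d_1·(x - 1)³: c_1 = M_1/2 = 21/2, d_1 = (M_2 - M_1)/(6h_1) = -35/4, b_1 = Δ_1 - h_1(2M_1 + M_2)/6 = 9/4.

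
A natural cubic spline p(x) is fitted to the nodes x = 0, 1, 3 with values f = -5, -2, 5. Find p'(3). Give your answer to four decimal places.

With M_i denoting the second derivative at x_i, h_i = 1, 2, and Δ_i = (y_(i+1) − y_i)/h_i = 3, 7/2:
  1·M_0 + 6·M_1 + 2·M_2 = 6(Δ_1 - Δ_0) = 3
Natural end conditions: M_0 = M_2 = 0.
Forward elimination and back-substitution give M_0 = 0, M_1 = 1/2, M_2 = 0.
On [1, 3], p'(x) = b_1 + 2c_1·(x - 1) + 3d_1·(x - 1)² with b_1 = Δ_1 - h_1(2M_1 + M_2)/6 = 19/6, c_1 = M_1/2 = 1/4, d_1 = (M_2 - M_1)/(6h_1) = -1/24. So p'(3) = 11/3.

3.6667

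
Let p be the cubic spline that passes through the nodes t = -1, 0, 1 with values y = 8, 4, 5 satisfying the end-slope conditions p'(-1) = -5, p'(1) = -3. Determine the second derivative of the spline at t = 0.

13

With m_i denoting the second derivative at x_i, h_i = 1, 1, and Δ_i = (y_(i+1) − y_i)/h_i = -4, 1:
  1·m_0 + 4·m_1 + 1·m_2 = 6(Δ_1 - Δ_0) = 30
Clamped end conditions give two more equations: 2h_0·m_0 + h_0·m_1 = 6(Δ_0 - p'(-1)) = 6 and h_1·m_1 + 2h_1·m_2 = 6(p'(1) - Δ_1) = -24.
Forward elimination and back-substitution give m_0 = -7/2, m_1 = 13, m_2 = -37/2.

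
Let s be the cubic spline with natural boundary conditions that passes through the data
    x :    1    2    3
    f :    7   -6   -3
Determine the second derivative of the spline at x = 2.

Write σ_i for s''(x_i). With h_i = 1, 1 and divided differences Δ_i = -13, 3, the continuity of s' gives the tridiagonal system
  1·σ_0 + 4·σ_1 + 1·σ_2 = 6(Δ_1 - Δ_0) = 96
Natural end conditions: σ_0 = σ_2 = 0.
Forward elimination and back-substitution give σ_0 = 0, σ_1 = 24, σ_2 = 0.

24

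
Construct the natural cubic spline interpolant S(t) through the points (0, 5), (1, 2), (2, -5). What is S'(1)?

-5

With σ_i denoting the second derivative at x_i, h_i = 1, 1, and Δ_i = (y_(i+1) − y_i)/h_i = -3, -7:
  1·σ_0 + 4·σ_1 + 1·σ_2 = 6(Δ_1 - Δ_0) = -24
Natural end conditions: σ_0 = σ_2 = 0.
Solving: σ_0 = 0, σ_1 = -6, σ_2 = 0.
On [1, 2], S'(t) = b_1 + 2c_1·(t - 1) + 3d_1·(t - 1)² with b_1 = Δ_1 - h_1(2σ_1 + σ_2)/6 = -5, c_1 = σ_1/2 = -3, d_1 = (σ_2 - σ_1)/(6h_1) = 1. So S'(1) = -5.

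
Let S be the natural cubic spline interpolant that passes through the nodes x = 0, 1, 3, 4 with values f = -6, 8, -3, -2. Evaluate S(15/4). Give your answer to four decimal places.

Put σ_i = S'' at the i-th knot. Here h = (1, 2, 1) and Δ = (14, -11/2, 1), so the interior equations h_(i-1)·σ_(i-1) + 2(h_(i-1)+h_i)·σ_i + h_i·σ_(i+1) = 6(Δ_i − Δ_(i-1)) read
  1·σ_0 + 6·σ_1 + 2·σ_2 = 6(Δ_1 - Δ_0) = -117
  2·σ_1 + 6·σ_2 + 1·σ_3 = 6(Δ_2 - Δ_1) = 39
Natural end conditions: σ_0 = σ_3 = 0.
Solving: σ_0 = 0, σ_1 = -195/8, σ_2 = 117/8, σ_3 = 0.
On [3, 4], S(x) = -3 - 31/8·(x - 3) + 117/16·(x - 3)² - 39/16·(x - 3)³.
With (x - 3) = 3/4: S(15/4) = -2889/1024.

-2.8213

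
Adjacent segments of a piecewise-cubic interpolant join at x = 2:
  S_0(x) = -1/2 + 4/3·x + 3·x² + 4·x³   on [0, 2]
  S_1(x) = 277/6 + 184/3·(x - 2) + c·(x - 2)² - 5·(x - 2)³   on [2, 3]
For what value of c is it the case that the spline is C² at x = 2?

27

S_0''(x) = 6 + 24·x, so S_0''(2) = 54. On the right, S_1''(2) = 2c, so c = 27.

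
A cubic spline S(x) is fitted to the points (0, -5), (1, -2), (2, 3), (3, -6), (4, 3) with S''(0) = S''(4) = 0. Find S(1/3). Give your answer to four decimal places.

With M_i denoting the second derivative at x_i, h_i = 1, 1, 1, 1, and Δ_i = (y_(i+1) − y_i)/h_i = 3, 5, -9, 9:
  1·M_0 + 4·M_1 + 1·M_2 = 6(Δ_1 - Δ_0) = 12
  1·M_1 + 4·M_2 + 1·M_3 = 6(Δ_2 - Δ_1) = -84
  1·M_2 + 4·M_3 + 1·M_4 = 6(Δ_3 - Δ_2) = 108
Natural end conditions: M_0 = M_4 = 0.
Solving the tridiagonal system: M_0 = 0, M_1 = 78/7, M_2 = -228/7, M_3 = 246/7, M_4 = 0.
On [0, 1], S(x) = -5 + 8/7·x + 0·x² + 13/7·x³.
With x = 1/3: S(1/3) = -860/189.

-4.5503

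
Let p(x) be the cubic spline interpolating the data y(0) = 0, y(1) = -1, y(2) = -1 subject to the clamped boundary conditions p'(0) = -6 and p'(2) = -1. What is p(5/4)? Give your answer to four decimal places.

Let M_i = p''(x_i). Step sizes h_i = 1, 1; slopes of the chords Δ_i = (y_(i+1) - y_i)/h_i = -1, 0.
  1·M_0 + 4·M_1 + 1·M_2 = 6(Δ_1 - Δ_0) = 6
Clamped end conditions give two more equations: 2h_0·M_0 + h_0·M_1 = 6(Δ_0 - p'(0)) = 30 and h_1·M_1 + 2h_1·M_2 = 6(p'(2) - Δ_1) = -6.
Hence M_0 = 16, M_1 = -2, M_2 = -2.
On [1, 2], p(x) = -1 + 1·(x - 1) - 1·(x - 1)² + 0·(x - 1)³.
With (x - 1) = 1/4: p(5/4) = -13/16.

-0.8125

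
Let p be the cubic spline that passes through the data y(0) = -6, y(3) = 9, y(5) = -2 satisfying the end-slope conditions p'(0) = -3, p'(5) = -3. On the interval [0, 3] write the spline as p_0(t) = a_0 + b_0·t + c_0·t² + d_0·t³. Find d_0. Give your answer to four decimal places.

-1.4944

Write m_i for p''(x_i). With h_i = 3, 2 and divided differences Δ_i = 5, -11/2, the continuity of p' gives the tridiagonal system
  3·m_0 + 10·m_1 + 2·m_2 = 6(Δ_1 - Δ_0) = -63
Clamped end conditions give two more equations: 2h_0·m_0 + h_0·m_1 = 6(Δ_0 - p'(0)) = 48 and h_1·m_1 + 2h_1·m_2 = 6(p'(5) - Δ_1) = 15.
Forward elimination and back-substitution give m_0 = 143/10, m_1 = -63/5, m_2 = 201/20.
On [0, 3], with p_0(t) = a_0 + b_0·t + c_0·t² + d_0·t³: c_0 = m_0/2 = 143/20, d_0 = (m_1 - m_0)/(6h_0) = -269/180, b_0 = Δ_0 - h_0(2m_0 + m_1)/6 = -3.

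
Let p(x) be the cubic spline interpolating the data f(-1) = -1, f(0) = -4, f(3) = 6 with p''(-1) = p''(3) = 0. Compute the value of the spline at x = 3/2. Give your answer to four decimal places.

-1.6719

Put M_i = p'' at the i-th knot. Here h = (1, 3) and Δ = (-3, 10/3), so the interior equations h_(i-1)·M_(i-1) + 2(h_(i-1)+h_i)·M_i + h_i·M_(i+1) = 6(Δ_i − Δ_(i-1)) read
  1·M_0 + 8·M_1 + 3·M_2 = 6(Δ_1 - Δ_0) = 38
Natural end conditions: M_0 = M_2 = 0.
Forward elimination and back-substitution give M_0 = 0, M_1 = 19/4, M_2 = 0.
On [0, 3], p(x) = -4 - 17/12·x + 19/8·x² - 19/72·x³.
With x = 3/2: p(3/2) = -107/64.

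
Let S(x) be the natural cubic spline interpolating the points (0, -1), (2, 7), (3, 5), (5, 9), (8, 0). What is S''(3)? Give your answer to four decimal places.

6.6258

Put M_i = S'' at the i-th knot. Here h = (2, 1, 2, 3) and Δ = (4, -2, 2, -3), so the interior equations h_(i-1)·M_(i-1) + 2(h_(i-1)+h_i)·M_i + h_i·M_(i+1) = 6(Δ_i − Δ_(i-1)) read
  2·M_0 + 6·M_1 + 1·M_2 = 6(Δ_1 - Δ_0) = -36
  1·M_1 + 6·M_2 + 2·M_3 = 6(Δ_2 - Δ_1) = 24
  2·M_2 + 10·M_3 + 3·M_4 = 6(Δ_3 - Δ_2) = -30
Natural end conditions: M_0 = M_4 = 0.
Solving the tridiagonal system: M_0 = 0, M_1 = -1158/163, M_2 = 1080/163, M_3 = -705/163, M_4 = 0.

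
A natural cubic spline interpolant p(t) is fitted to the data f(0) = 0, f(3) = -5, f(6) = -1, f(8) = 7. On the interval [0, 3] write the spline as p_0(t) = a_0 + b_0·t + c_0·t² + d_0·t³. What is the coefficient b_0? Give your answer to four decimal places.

-2.2613

Write m_i for p''(x_i). With h_i = 3, 3, 2 and divided differences Δ_i = -5/3, 4/3, 4, the continuity of p' gives the tridiagonal system
  3·m_0 + 12·m_1 + 3·m_2 = 6(Δ_1 - Δ_0) = 18
  3·m_1 + 10·m_2 + 2·m_3 = 6(Δ_2 - Δ_1) = 16
Natural end conditions: m_0 = m_3 = 0.
Solving: m_0 = 0, m_1 = 44/37, m_2 = 46/37, m_3 = 0.
On [0, 3], with p_0(t) = a_0 + b_0·t + c_0·t² + d_0·t³: c_0 = m_0/2 = 0, d_0 = (m_1 - m_0)/(6h_0) = 22/333, b_0 = Δ_0 - h_0(2m_0 + m_1)/6 = -251/111.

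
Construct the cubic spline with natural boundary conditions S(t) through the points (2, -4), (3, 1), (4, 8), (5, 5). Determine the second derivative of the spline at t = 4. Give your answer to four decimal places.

Put σ_i = S'' at the i-th knot. Here h = (1, 1, 1) and Δ = (5, 7, -3), so the interior equations h_(i-1)·σ_(i-1) + 2(h_(i-1)+h_i)·σ_i + h_i·σ_(i+1) = 6(Δ_i − Δ_(i-1)) read
  1·σ_0 + 4·σ_1 + 1·σ_2 = 6(Δ_1 - Δ_0) = 12
  1·σ_1 + 4·σ_2 + 1·σ_3 = 6(Δ_2 - Δ_1) = -60
Natural end conditions: σ_0 = σ_3 = 0.
Solving: σ_0 = 0, σ_1 = 36/5, σ_2 = -84/5, σ_3 = 0.

-16.8000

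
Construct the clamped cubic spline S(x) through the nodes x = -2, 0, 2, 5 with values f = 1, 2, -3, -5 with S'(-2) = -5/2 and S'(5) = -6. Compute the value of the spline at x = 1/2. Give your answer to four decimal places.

With σ_i denoting the second derivative at x_i, h_i = 2, 2, 3, and Δ_i = (y_(i+1) − y_i)/h_i = 1/2, -5/2, -2/3:
  2·σ_0 + 8·σ_1 + 2·σ_2 = 6(Δ_1 - Δ_0) = -18
  2·σ_1 + 10·σ_2 + 3·σ_3 = 6(Δ_2 - Δ_1) = 11
Clamped end conditions give two more equations: 2h_0·σ_0 + h_0·σ_1 = 6(Δ_0 - S'(-2)) = 18 and h_2·σ_2 + 2h_2·σ_3 = 6(S'(5) - Δ_2) = -32.
Solving the tridiagonal system: σ_0 = 261/37, σ_1 = -189/37, σ_2 = 162/37, σ_3 = -835/111.
On [0, 2], S(x) = 2 - 41/74·x - 189/74·x² + 117/148·x³.
With x = 1/2: S(1/2) = 1401/1184.

1.1833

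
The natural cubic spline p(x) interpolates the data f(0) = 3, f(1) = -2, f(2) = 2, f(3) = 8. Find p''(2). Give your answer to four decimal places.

With M_i denoting the second derivative at x_i, h_i = 1, 1, 1, and Δ_i = (y_(i+1) − y_i)/h_i = -5, 4, 6:
  1·M_0 + 4·M_1 + 1·M_2 = 6(Δ_1 - Δ_0) = 54
  1·M_1 + 4·M_2 + 1·M_3 = 6(Δ_2 - Δ_1) = 12
Natural end conditions: M_0 = M_3 = 0.
Forward elimination and back-substitution give M_0 = 0, M_1 = 68/5, M_2 = -2/5, M_3 = 0.

-0.4000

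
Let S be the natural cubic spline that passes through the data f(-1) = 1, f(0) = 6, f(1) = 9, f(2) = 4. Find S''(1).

-12

Put M_i = S'' at the i-th knot. Here h = (1, 1, 1) and Δ = (5, 3, -5), so the interior equations h_(i-1)·M_(i-1) + 2(h_(i-1)+h_i)·M_i + h_i·M_(i+1) = 6(Δ_i − Δ_(i-1)) read
  1·M_0 + 4·M_1 + 1·M_2 = 6(Δ_1 - Δ_0) = -12
  1·M_1 + 4·M_2 + 1·M_3 = 6(Δ_2 - Δ_1) = -48
Natural end conditions: M_0 = M_3 = 0.
Solving: M_0 = 0, M_1 = 0, M_2 = -12, M_3 = 0.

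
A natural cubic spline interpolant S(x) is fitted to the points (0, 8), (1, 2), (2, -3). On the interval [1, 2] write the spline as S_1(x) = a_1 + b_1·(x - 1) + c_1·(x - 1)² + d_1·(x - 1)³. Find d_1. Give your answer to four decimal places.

-0.2500

With M_i denoting the second derivative at x_i, h_i = 1, 1, and Δ_i = (y_(i+1) − y_i)/h_i = -6, -5:
  1·M_0 + 4·M_1 + 1·M_2 = 6(Δ_1 - Δ_0) = 6
Natural end conditions: M_0 = M_2 = 0.
Solving: M_0 = 0, M_1 = 3/2, M_2 = 0.
On [1, 2], with S_1(x) = a_1 + b_1·(x - 1) + c_1·(x - 1)² + d_1·(x - 1)³: c_1 = M_1/2 = 3/4, d_1 = (M_2 - M_1)/(6h_1) = -1/4, b_1 = Δ_1 - h_1(2M_1 + M_2)/6 = -11/2.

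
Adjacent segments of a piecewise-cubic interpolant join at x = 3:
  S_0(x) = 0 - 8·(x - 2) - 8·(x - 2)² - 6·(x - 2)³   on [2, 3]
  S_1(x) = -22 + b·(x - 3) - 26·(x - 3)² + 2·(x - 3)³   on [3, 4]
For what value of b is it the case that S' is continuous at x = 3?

S_0'(x) = -8 - 16·(x - 2) - 18·(x - 2)², so S_0'(3) = -42. On the right, S_1'(3) = b, so b = -42.

-42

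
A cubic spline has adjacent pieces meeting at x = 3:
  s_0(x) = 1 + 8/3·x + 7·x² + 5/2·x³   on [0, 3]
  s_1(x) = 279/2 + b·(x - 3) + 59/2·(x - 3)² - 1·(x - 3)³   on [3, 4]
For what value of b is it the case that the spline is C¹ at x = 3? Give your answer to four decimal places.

s_0'(x) = 8/3 + 14·x + 15/2·x², so s_0'(3) = 673/6. On the right, s_1'(3) = b, so b = 673/6.

112.1667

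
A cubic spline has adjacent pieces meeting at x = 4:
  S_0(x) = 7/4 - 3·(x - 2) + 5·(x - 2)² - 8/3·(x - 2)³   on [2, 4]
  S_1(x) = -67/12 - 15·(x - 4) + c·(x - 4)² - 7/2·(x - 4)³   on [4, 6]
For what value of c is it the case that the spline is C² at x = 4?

S_0''(x) = 10 - 16·(x - 2), so S_0''(4) = -22. On the right, S_1''(4) = 2c, so c = -11.

-11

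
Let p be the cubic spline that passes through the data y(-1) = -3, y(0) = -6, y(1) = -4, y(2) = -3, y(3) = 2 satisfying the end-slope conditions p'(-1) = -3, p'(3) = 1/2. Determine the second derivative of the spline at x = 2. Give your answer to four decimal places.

12.8214

Write σ_i for p''(x_i). With h_i = 1, 1, 1, 1 and divided differences Δ_i = -3, 2, 1, 5, the continuity of p' gives the tridiagonal system
  1·σ_0 + 4·σ_1 + 1·σ_2 = 6(Δ_1 - Δ_0) = 30
  1·σ_1 + 4·σ_2 + 1·σ_3 = 6(Δ_2 - Δ_1) = -6
  1·σ_2 + 4·σ_3 + 1·σ_4 = 6(Δ_3 - Δ_2) = 24
Clamped end conditions give two more equations: 2h_0·σ_0 + h_0·σ_1 = 6(Δ_0 - p'(-1)) = 0 and h_3·σ_3 + 2h_3·σ_4 = 6(p'(3) - Δ_3) = -27.
Forward elimination and back-substitution give σ_0 = -299/56, σ_1 = 299/28, σ_2 = -59/8, σ_3 = 359/28, σ_4 = -1115/56.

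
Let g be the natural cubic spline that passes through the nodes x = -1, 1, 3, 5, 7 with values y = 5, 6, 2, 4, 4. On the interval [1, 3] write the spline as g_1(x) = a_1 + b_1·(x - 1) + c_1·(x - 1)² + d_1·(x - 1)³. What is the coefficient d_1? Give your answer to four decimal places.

Put M_i = g'' at the i-th knot. Here h = (2, 2, 2, 2) and Δ = (1/2, -2, 1, 0), so the interior equations h_(i-1)·M_(i-1) + 2(h_(i-1)+h_i)·M_i + h_i·M_(i+1) = 6(Δ_i − Δ_(i-1)) read
  2·M_0 + 8·M_1 + 2·M_2 = 6(Δ_1 - Δ_0) = -15
  2·M_1 + 8·M_2 + 2·M_3 = 6(Δ_2 - Δ_1) = 18
  2·M_2 + 8·M_3 + 2·M_4 = 6(Δ_3 - Δ_2) = -6
Natural end conditions: M_0 = M_4 = 0.
Solving the tridiagonal system: M_0 = 0, M_1 = -303/112, M_2 = 93/28, M_3 = -177/112, M_4 = 0.
On [1, 3], with g_1(x) = a_1 + b_1·(x - 1) + c_1·(x - 1)² + d_1·(x - 1)³: c_1 = M_1/2 = -303/224, d_1 = (M_2 - M_1)/(6h_1) = 225/448, b_1 = Δ_1 - h_1(2M_1 + M_2)/6 = -73/56.

0.5022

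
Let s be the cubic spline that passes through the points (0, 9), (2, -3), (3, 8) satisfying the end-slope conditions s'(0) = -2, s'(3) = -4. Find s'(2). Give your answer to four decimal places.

Let m_i = s''(x_i). Step sizes h_i = 2, 1; slopes of the chords Δ_i = (y_(i+1) - y_i)/h_i = -6, 11.
  2·m_0 + 6·m_1 + 1·m_2 = 6(Δ_1 - Δ_0) = 102
Clamped end conditions give two more equations: 2h_0·m_0 + h_0·m_1 = 6(Δ_0 - s'(0)) = -24 and h_1·m_1 + 2h_1·m_2 = 6(s'(3) - Δ_1) = -90.
Forward elimination and back-substitution give m_0 = -71/3, m_1 = 106/3, m_2 = -188/3.
On [2, 3], s'(x) = b_1 + 2c_1·(x - 2) + 3d_1·(x - 2)² with b_1 = Δ_1 - h_1(2m_1 + m_2)/6 = 29/3, c_1 = m_1/2 = 53/3, d_1 = (m_2 - m_1)/(6h_1) = -49/3. So s'(2) = 29/3.

9.6667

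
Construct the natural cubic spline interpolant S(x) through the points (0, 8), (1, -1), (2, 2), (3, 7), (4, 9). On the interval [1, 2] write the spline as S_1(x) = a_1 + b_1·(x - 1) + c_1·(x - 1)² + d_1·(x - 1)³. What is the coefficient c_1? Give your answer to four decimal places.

Put σ_i = S'' at the i-th knot. Here h = (1, 1, 1, 1) and Δ = (-9, 3, 5, 2), so the interior equations h_(i-1)·σ_(i-1) + 2(h_(i-1)+h_i)·σ_i + h_i·σ_(i+1) = 6(Δ_i − Δ_(i-1)) read
  1·σ_0 + 4·σ_1 + 1·σ_2 = 6(Δ_1 - Δ_0) = 72
  1·σ_1 + 4·σ_2 + 1·σ_3 = 6(Δ_2 - Δ_1) = 12
  1·σ_2 + 4·σ_3 + 1·σ_4 = 6(Δ_3 - Δ_2) = -18
Natural end conditions: σ_0 = σ_4 = 0.
Solving: σ_0 = 0, σ_1 = 507/28, σ_2 = -3/7, σ_3 = -123/28, σ_4 = 0.
On [1, 2], with S_1(x) = a_1 + b_1·(x - 1) + c_1·(x - 1)² + d_1·(x - 1)³: c_1 = σ_1/2 = 507/56, d_1 = (σ_2 - σ_1)/(6h_1) = -173/56, b_1 = Δ_1 - h_1(2σ_1 + σ_2)/6 = -83/28.

9.0536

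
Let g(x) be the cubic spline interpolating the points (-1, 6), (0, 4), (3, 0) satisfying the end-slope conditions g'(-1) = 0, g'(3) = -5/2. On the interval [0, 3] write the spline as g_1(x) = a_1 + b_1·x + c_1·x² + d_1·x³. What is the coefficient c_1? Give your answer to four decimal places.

With M_i denoting the second derivative at x_i, h_i = 1, 3, and Δ_i = (y_(i+1) − y_i)/h_i = -2, -4/3:
  1·M_0 + 8·M_1 + 3·M_2 = 6(Δ_1 - Δ_0) = 4
Clamped end conditions give two more equations: 2h_0·M_0 + h_0·M_1 = 6(Δ_0 - g'(-1)) = -12 and h_1·M_1 + 2h_1·M_2 = 6(g'(3) - Δ_1) = -7.
Solving: M_0 = -57/8, M_1 = 9/4, M_2 = -55/24.
On [0, 3], with g_1(x) = a_1 + b_1·x + c_1·x² + d_1·x³: c_1 = M_1/2 = 9/8, d_1 = (M_2 - M_1)/(6h_1) = -109/432, b_1 = Δ_1 - h_1(2M_1 + M_2)/6 = -39/16.

1.1250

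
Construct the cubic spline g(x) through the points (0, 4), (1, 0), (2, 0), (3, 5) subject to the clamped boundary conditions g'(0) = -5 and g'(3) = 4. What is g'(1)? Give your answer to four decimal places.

-2.6000

Write m_i for g''(x_i). With h_i = 1, 1, 1 and divided differences Δ_i = -4, 0, 5, the continuity of g' gives the tridiagonal system
  1·m_0 + 4·m_1 + 1·m_2 = 6(Δ_1 - Δ_0) = 24
  1·m_1 + 4·m_2 + 1·m_3 = 6(Δ_2 - Δ_1) = 30
Clamped end conditions give two more equations: 2h_0·m_0 + h_0·m_1 = 6(Δ_0 - g'(0)) = 6 and h_2·m_2 + 2h_2·m_3 = 6(g'(3) - Δ_2) = -6.
Solving: m_0 = 6/5, m_1 = 18/5, m_2 = 42/5, m_3 = -36/5.
On [1, 2], g'(x) = b_1 + 2c_1·(x - 1) + 3d_1·(x - 1)² with b_1 = Δ_1 - h_1(2m_1 + m_2)/6 = -13/5, c_1 = m_1/2 = 9/5, d_1 = (m_2 - m_1)/(6h_1) = 4/5. So g'(1) = -13/5.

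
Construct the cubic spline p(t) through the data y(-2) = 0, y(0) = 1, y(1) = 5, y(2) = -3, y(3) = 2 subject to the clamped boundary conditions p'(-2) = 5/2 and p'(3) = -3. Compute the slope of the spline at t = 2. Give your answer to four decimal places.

With M_i denoting the second derivative at x_i, h_i = 2, 1, 1, 1, and Δ_i = (y_(i+1) − y_i)/h_i = 1/2, 4, -8, 5:
  2·M_0 + 6·M_1 + 1·M_2 = 6(Δ_1 - Δ_0) = 21
  1·M_1 + 4·M_2 + 1·M_3 = 6(Δ_2 - Δ_1) = -72
  1·M_2 + 4·M_3 + 1·M_4 = 6(Δ_3 - Δ_2) = 78
Clamped end conditions give two more equations: 2h_0·M_0 + h_0·M_1 = 6(Δ_0 - p'(-2)) = -12 and h_3·M_3 + 2h_3·M_4 = 6(p'(3) - Δ_3) = -48.
Solving: M_0 = -358/41, M_1 = 470/41, M_2 = -1243/41, M_3 = 1550/41, M_4 = -1759/41.
On [2, 3], p'(t) = b_3 + 2c_3·(t - 2) + 3d_3·(t - 2)² with b_3 = Δ_3 - h_3(2M_3 + M_4)/6 = -37/82, c_3 = M_3/2 = 775/41, d_3 = (M_4 - M_3)/(6h_3) = -1103/82. So p'(2) = -37/82.

-0.4512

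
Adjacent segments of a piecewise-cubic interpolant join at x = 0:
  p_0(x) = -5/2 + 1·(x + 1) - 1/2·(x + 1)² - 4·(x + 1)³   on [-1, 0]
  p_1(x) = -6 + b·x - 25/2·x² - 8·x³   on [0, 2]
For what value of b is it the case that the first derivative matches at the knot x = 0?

p_0'(x) = 1 - 1·(x + 1) - 12·(x + 1)², so p_0'(0) = -12. On the right, p_1'(0) = b, so b = -12.

-12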